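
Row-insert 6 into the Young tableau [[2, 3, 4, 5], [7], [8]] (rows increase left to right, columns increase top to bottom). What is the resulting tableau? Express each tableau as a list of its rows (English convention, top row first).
[[2, 3, 4, 5, 6], [7], [8]]

6 is larger than every entry of row 1, so it is appended to row 1. The new tableau is [[2, 3, 4, 5, 6], [7], [8]].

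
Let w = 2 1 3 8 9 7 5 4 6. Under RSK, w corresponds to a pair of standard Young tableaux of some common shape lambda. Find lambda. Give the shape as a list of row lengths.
[4, 3, 1, 1]

Row-insert each entry into an empty tableau.

After inserting 2: P = [[2]].
After inserting 1: P = [[1], [2]].
After inserting 3: P = [[1, 3], [2]].
After inserting 8: P = [[1, 3, 8], [2]].
After inserting 9: P = [[1, 3, 8, 9], [2]].
After inserting 7: P = [[1, 3, 7, 9], [2, 8]].
After inserting 5: P = [[1, 3, 5, 9], [2, 7], [8]].
After inserting 4: P = [[1, 3, 4, 9], [2, 5], [7], [8]].
After inserting 6: P = [[1, 3, 4, 6], [2, 5, 9], [7], [8]].

The final insertion tableau P = [[1, 3, 4, 6], [2, 5, 9], [7], [8]] has shape [4, 3, 1, 1].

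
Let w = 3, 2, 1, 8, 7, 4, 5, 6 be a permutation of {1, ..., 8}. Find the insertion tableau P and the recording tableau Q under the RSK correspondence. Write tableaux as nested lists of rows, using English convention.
Insert each entry of the permutation into P by Schensted row insertion, recording in Q the position of each new cell.

After inserting 3: P = [[3]].
After inserting 2: P = [[2], [3]].
After inserting 1: P = [[1], [2], [3]].
After inserting 8: P = [[1, 8], [2], [3]].
After inserting 7: P = [[1, 7], [2, 8], [3]].
After inserting 4: P = [[1, 4], [2, 7], [3, 8]].
After inserting 5: P = [[1, 4, 5], [2, 7], [3, 8]].
After inserting 6: P = [[1, 4, 5, 6], [2, 7], [3, 8]].

So P = [[1, 4, 5, 6], [2, 7], [3, 8]], Q = [[1, 4, 7, 8], [2, 5], [3, 6]].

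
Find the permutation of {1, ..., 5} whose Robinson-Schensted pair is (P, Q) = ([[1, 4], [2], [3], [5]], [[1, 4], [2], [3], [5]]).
5 3 2 4 1

Reverse the RSK construction: for i from n down to 1, find the cell of Q containing i, remove the entry at that cell from P, and reverse-bump it up through P; the value ejected from row 1 is w(i).

Step i=5: Q has 5 at row 4, column 1; remove 5 from row 4 of P and reverse-bump: 5 enters row 3 and ejects 3; 3 enters row 2 and ejects 2; 2 enters row 1 and ejects 1. So w(5) = 1. P is now [[2, 4], [3], [5]].
Step i=4: Q has 4 at row 1, column 2; remove that cell from P, ejecting 4. So w(4) = 4. P is now [[2], [3], [5]].
Step i=3: Q has 3 at row 3, column 1; remove 5 from row 3 of P and reverse-bump: 5 enters row 2 and ejects 3; 3 enters row 1 and ejects 2. So w(3) = 2. P is now [[3], [5]].
Step i=2: Q has 2 at row 2, column 1; remove 5 from row 2 of P and reverse-bump: 5 enters row 1 and ejects 3. So w(2) = 3. P is now [[5]].
Step i=1: Q has 1 at row 1, column 1; remove that cell from P, ejecting 5. So w(1) = 5. P is now [].

So w = 5 3 2 4 1.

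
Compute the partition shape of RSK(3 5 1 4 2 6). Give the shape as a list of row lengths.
Row-insert each entry into an empty tableau.

After inserting 3: P = [[3]].
After inserting 5: P = [[3, 5]].
After inserting 1: P = [[1, 5], [3]].
After inserting 4: P = [[1, 4], [3, 5]].
After inserting 2: P = [[1, 2], [3, 4], [5]].
After inserting 6: P = [[1, 2, 6], [3, 4], [5]].

The final insertion tableau P = [[1, 2, 6], [3, 4], [5]] has shape [3, 2, 1].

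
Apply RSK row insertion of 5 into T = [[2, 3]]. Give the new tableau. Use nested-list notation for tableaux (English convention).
5 is larger than every entry of row 1, so it is appended to row 1. The new tableau is [[2, 3, 5]].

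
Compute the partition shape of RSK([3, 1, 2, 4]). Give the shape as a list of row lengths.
[3, 1]

Row-insert each entry into an empty tableau.

After inserting 3: P = [[3]].
After inserting 1: P = [[1], [3]].
After inserting 2: P = [[1, 2], [3]].
After inserting 4: P = [[1, 2, 4], [3]].

The final insertion tableau P = [[1, 2, 4], [3]] has shape [3, 1].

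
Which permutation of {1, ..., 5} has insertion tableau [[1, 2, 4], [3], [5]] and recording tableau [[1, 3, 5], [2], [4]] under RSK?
Reverse the RSK construction: for i from n down to 1, find the cell of Q containing i, remove the entry at that cell from P, and reverse-bump it up through P; the value ejected from row 1 is w(i).

Step i=5: Q has 5 at row 1, column 3; remove that cell from P, ejecting 4. So w(5) = 4. P is now [[1, 2], [3], [5]].
Step i=4: Q has 4 at row 3, column 1; remove 5 from row 3 of P and reverse-bump: 5 enters row 2 and ejects 3; 3 enters row 1 and ejects 2. So w(4) = 2. P is now [[1, 3], [5]].
Step i=3: Q has 3 at row 1, column 2; remove that cell from P, ejecting 3. So w(3) = 3. P is now [[1], [5]].
Step i=2: Q has 2 at row 2, column 1; remove 5 from row 2 of P and reverse-bump: 5 enters row 1 and ejects 1. So w(2) = 1. P is now [[5]].
Step i=1: Q has 1 at row 1, column 1; remove that cell from P, ejecting 5. So w(1) = 5. P is now [].

So w = 5 1 3 2 4.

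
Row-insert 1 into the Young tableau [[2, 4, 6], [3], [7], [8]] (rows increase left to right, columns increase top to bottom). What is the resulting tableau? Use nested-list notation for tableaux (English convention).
In row 1, 1 replaces 2 (the leftmost entry greater than 1); 2 is bumped to row 2. In row 2, 2 replaces 3 (the leftmost entry greater than 2); 3 is bumped to row 3. In row 3, 3 replaces 7 (the leftmost entry greater than 3); 7 is bumped to row 4. In row 4, 7 replaces 8 (the leftmost entry greater than 7); 8 is bumped to row 5. 8 starts a new row 5. The new tableau is [[1, 4, 6], [2], [3], [7], [8]].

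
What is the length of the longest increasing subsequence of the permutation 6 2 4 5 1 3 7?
4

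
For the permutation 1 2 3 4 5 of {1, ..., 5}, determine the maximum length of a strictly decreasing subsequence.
1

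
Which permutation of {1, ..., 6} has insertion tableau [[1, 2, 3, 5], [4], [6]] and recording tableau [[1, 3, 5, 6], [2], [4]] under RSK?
6 1 4 2 3 5

Reverse the RSK construction: for i from n down to 1, find the cell of Q containing i, remove the entry at that cell from P, and reverse-bump it up through P; the value ejected from row 1 is w(i).

Step i=6: Q has 6 at row 1, column 4; remove that cell from P, ejecting 5. So w(6) = 5. P is now [[1, 2, 3], [4], [6]].
Step i=5: Q has 5 at row 1, column 3; remove that cell from P, ejecting 3. So w(5) = 3. P is now [[1, 2], [4], [6]].
Step i=4: Q has 4 at row 3, column 1; remove 6 from row 3 of P and reverse-bump: 6 enters row 2 and ejects 4; 4 enters row 1 and ejects 2. So w(4) = 2. P is now [[1, 4], [6]].
Step i=3: Q has 3 at row 1, column 2; remove that cell from P, ejecting 4. So w(3) = 4. P is now [[1], [6]].
Step i=2: Q has 2 at row 2, column 1; remove 6 from row 2 of P and reverse-bump: 6 enters row 1 and ejects 1. So w(2) = 1. P is now [[6]].
Step i=1: Q has 1 at row 1, column 1; remove that cell from P, ejecting 6. So w(1) = 6. P is now [].

So w = 6 1 4 2 3 5.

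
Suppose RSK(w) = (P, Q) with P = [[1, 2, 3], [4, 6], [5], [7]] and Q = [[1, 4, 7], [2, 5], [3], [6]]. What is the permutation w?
Reverse RSK: for i = n, n-1, ..., 1, locate i in Q, remove the corresponding corner cell from P, and reverse-bump its entry up through P; the value ejected from row 1 is w(i).

So w = 7 5 1 6 4 2 3.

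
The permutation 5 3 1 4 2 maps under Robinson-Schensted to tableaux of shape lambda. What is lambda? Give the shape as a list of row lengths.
Row-insert each entry into an empty tableau.

After inserting 5: P = [[5]].
After inserting 3: P = [[3], [5]].
After inserting 1: P = [[1], [3], [5]].
After inserting 4: P = [[1, 4], [3], [5]].
After inserting 2: P = [[1, 2], [3, 4], [5]].

The final insertion tableau P = [[1, 2], [3, 4], [5]] has shape [2, 2, 1].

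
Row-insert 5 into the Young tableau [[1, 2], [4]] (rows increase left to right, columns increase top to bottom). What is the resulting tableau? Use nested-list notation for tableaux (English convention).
[[1, 2, 5], [4]]

5 is larger than every entry of row 1, so it is appended to row 1. The new tableau is [[1, 2, 5], [4]].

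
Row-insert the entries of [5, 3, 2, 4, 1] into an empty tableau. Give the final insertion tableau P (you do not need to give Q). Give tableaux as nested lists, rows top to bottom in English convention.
P = [[1, 4], [2], [3], [5]]

Insert 5: appended to row 1. P = [[5]].
Insert 3: 3 bumps 5 from row 1; 5 starts row 2. P = [[3], [5]].
Insert 2: 2 bumps 3 from row 1; 3 bumps 5 from row 2; 5 starts row 3. P = [[2], [3], [5]].
Insert 4: appended to row 1. P = [[2, 4], [3], [5]].
Insert 1: 1 bumps 2 from row 1; 2 bumps 3 from row 2; 3 bumps 5 from row 3; 5 starts row 4. P = [[1, 4], [2], [3], [5]].

So P = [[1, 4], [2], [3], [5]].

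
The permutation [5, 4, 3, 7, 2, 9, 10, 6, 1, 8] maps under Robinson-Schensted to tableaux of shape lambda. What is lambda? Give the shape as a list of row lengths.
Row-insert each entry into an empty tableau.

After inserting 5: P = [[5]].
After inserting 4: P = [[4], [5]].
After inserting 3: P = [[3], [4], [5]].
After inserting 7: P = [[3, 7], [4], [5]].
After inserting 2: P = [[2, 7], [3], [4], [5]].
After inserting 9: P = [[2, 7, 9], [3], [4], [5]].
After inserting 10: P = [[2, 7, 9, 10], [3], [4], [5]].
After inserting 6: P = [[2, 6, 9, 10], [3, 7], [4], [5]].
After inserting 1: P = [[1, 6, 9, 10], [2, 7], [3], [4], [5]].
After inserting 8: P = [[1, 6, 8, 10], [2, 7, 9], [3], [4], [5]].

The final insertion tableau P = [[1, 6, 8, 10], [2, 7, 9], [3], [4], [5]] has shape [4, 3, 1, 1, 1].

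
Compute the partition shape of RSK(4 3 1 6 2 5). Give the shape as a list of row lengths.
[3, 2, 1]

RSK row insertion gives P = [[1, 2, 5], [3, 6], [4]], which has shape [3, 2, 1].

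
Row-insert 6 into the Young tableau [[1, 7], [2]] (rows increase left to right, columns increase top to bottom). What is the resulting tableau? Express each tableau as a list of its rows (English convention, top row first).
[[1, 6], [2, 7]]

In row 1, 6 replaces 7 (the leftmost entry greater than 6); 7 is bumped to row 2. 7 is appended to row 2. The new tableau is [[1, 6], [2, 7]].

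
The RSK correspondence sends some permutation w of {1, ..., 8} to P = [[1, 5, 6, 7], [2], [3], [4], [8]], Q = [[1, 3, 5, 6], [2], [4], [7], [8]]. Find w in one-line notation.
8 4 5 3 6 7 2 1

Reverse the RSK construction: for i from n down to 1, find the cell of Q containing i, remove the entry at that cell from P, and reverse-bump it up through P; the value ejected from row 1 is w(i).

Step i=8: Q has 8 at row 5, column 1; remove 8 from row 5 of P and reverse-bump: 8 enters row 4 and ejects 4; 4 enters row 3 and ejects 3; 3 enters row 2 and ejects 2; 2 enters row 1 and ejects 1. So w(8) = 1. P is now [[2, 5, 6, 7], [3], [4], [8]].
Step i=7: Q has 7 at row 4, column 1; remove 8 from row 4 of P and reverse-bump: 8 enters row 3 and ejects 4; 4 enters row 2 and ejects 3; 3 enters row 1 and ejects 2. So w(7) = 2. P is now [[3, 5, 6, 7], [4], [8]].
Step i=6: Q has 6 at row 1, column 4; remove that cell from P, ejecting 7. So w(6) = 7. P is now [[3, 5, 6], [4], [8]].
Step i=5: Q has 5 at row 1, column 3; remove that cell from P, ejecting 6. So w(5) = 6. P is now [[3, 5], [4], [8]].
Step i=4: Q has 4 at row 3, column 1; remove 8 from row 3 of P and reverse-bump: 8 enters row 2 and ejects 4; 4 enters row 1 and ejects 3. So w(4) = 3. P is now [[4, 5], [8]].
Step i=3: Q has 3 at row 1, column 2; remove that cell from P, ejecting 5. So w(3) = 5. P is now [[4], [8]].
Step i=2: Q has 2 at row 2, column 1; remove 8 from row 2 of P and reverse-bump: 8 enters row 1 and ejects 4. So w(2) = 4. P is now [[8]].
Step i=1: Q has 1 at row 1, column 1; remove that cell from P, ejecting 8. So w(1) = 8. P is now [].

So w = 8 4 5 3 6 7 2 1.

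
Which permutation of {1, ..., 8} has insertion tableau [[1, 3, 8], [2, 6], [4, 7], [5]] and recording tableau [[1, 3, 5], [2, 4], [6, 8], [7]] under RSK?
5 4 7 6 8 2 1 3

Reverse RSK: for i = n, n-1, ..., 1, locate i in Q, remove the corresponding corner cell from P, and reverse-bump its entry up through P; the value ejected from row 1 is w(i).

So w = 5 4 7 6 8 2 1 3.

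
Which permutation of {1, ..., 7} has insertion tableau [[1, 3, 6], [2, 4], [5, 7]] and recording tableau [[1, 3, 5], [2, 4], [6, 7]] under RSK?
5 2 7 4 6 1 3

Reverse the RSK construction: for i from n down to 1, find the cell of Q containing i, remove the entry at that cell from P, and reverse-bump it up through P; the value ejected from row 1 is w(i).

Step i=7: Q has 7 at row 3, column 2; remove 7 from row 3 of P and reverse-bump: 7 enters row 2 and ejects 4; 4 enters row 1 and ejects 3. So w(7) = 3. P is now [[1, 4, 6], [2, 7], [5]].
Step i=6: Q has 6 at row 3, column 1; remove 5 from row 3 of P and reverse-bump: 5 enters row 2 and ejects 2; 2 enters row 1 and ejects 1. So w(6) = 1. P is now [[2, 4, 6], [5, 7]].
Step i=5: Q has 5 at row 1, column 3; remove that cell from P, ejecting 6. So w(5) = 6. P is now [[2, 4], [5, 7]].
Step i=4: Q has 4 at row 2, column 2; remove 7 from row 2 of P and reverse-bump: 7 enters row 1 and ejects 4. So w(4) = 4. P is now [[2, 7], [5]].
Step i=3: Q has 3 at row 1, column 2; remove that cell from P, ejecting 7. So w(3) = 7. P is now [[2], [5]].
Step i=2: Q has 2 at row 2, column 1; remove 5 from row 2 of P and reverse-bump: 5 enters row 1 and ejects 2. So w(2) = 2. P is now [[5]].
Step i=1: Q has 1 at row 1, column 1; remove that cell from P, ejecting 5. So w(1) = 5. P is now [].

So w = 5 2 7 4 6 1 3.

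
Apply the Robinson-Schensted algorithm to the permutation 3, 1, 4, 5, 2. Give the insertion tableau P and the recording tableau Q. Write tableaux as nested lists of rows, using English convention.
P = [[1, 2, 5], [3, 4]], Q = [[1, 3, 4], [2, 5]]

Insert each entry of the permutation into P by Schensted row insertion, recording in Q the position of each new cell.

Insert 3: appended to row 1. P = [[3]], Q = [[1]].
Insert 1: 1 bumps 3 from row 1; 3 starts row 2. P = [[1], [3]], Q = [[1], [2]].
Insert 4: appended to row 1. P = [[1, 4], [3]], Q = [[1, 3], [2]].
Insert 5: appended to row 1. P = [[1, 4, 5], [3]], Q = [[1, 3, 4], [2]].
Insert 2: 2 bumps 4 from row 1; 4 appends to row 2. P = [[1, 2, 5], [3, 4]], Q = [[1, 3, 4], [2, 5]].

So P = [[1, 2, 5], [3, 4]], Q = [[1, 3, 4], [2, 5]].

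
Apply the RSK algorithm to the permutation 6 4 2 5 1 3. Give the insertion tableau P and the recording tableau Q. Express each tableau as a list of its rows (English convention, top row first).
Insert each entry of the permutation into P by Schensted row insertion, recording in Q the position of each new cell.

Insert 6: appended to row 1. P = [[6]].
Insert 4: 4 bumps 6 from row 1; 6 starts row 2. P = [[4], [6]].
Insert 2: 2 bumps 4 from row 1; 4 bumps 6 from row 2; 6 starts row 3. P = [[2], [4], [6]].
Insert 5: appended to row 1. P = [[2, 5], [4], [6]].
Insert 1: 1 bumps 2 from row 1; 2 bumps 4 from row 2; 4 bumps 6 from row 3; 6 starts row 4. P = [[1, 5], [2], [4], [6]].
Insert 3: 3 bumps 5 from row 1; 5 appends to row 2. P = [[1, 3], [2, 5], [4], [6]].

So P = [[1, 3], [2, 5], [4], [6]], Q = [[1, 4], [2, 6], [3], [5]].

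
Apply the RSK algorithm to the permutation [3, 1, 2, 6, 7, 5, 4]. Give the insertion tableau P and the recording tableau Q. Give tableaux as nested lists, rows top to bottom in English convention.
P = [[1, 2, 4, 7], [3, 5], [6]], Q = [[1, 3, 4, 5], [2, 6], [7]]

Insert each entry of the permutation into P by Schensted row insertion, recording in Q the position of each new cell.

Insert 3: appended to row 1. P = [[3]].
Insert 1: 1 bumps 3 from row 1; 3 starts row 2. P = [[1], [3]].
Insert 2: appended to row 1. P = [[1, 2], [3]].
Insert 6: appended to row 1. P = [[1, 2, 6], [3]].
Insert 7: appended to row 1. P = [[1, 2, 6, 7], [3]].
Insert 5: 5 bumps 6 from row 1; 6 appends to row 2. P = [[1, 2, 5, 7], [3, 6]].
Insert 4: 4 bumps 5 from row 1; 5 bumps 6 from row 2; 6 starts row 3. P = [[1, 2, 4, 7], [3, 5], [6]].

So P = [[1, 2, 4, 7], [3, 5], [6]], Q = [[1, 3, 4, 5], [2, 6], [7]].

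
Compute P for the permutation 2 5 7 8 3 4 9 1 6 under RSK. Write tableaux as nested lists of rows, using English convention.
Insert 2: appended to row 1. P = [[2]].
Insert 5: appended to row 1. P = [[2, 5]].
Insert 7: appended to row 1. P = [[2, 5, 7]].
Insert 8: appended to row 1. P = [[2, 5, 7, 8]].
Insert 3: 3 bumps 5 from row 1; 5 starts row 2. P = [[2, 3, 7, 8], [5]].
Insert 4: 4 bumps 7 from row 1; 7 appends to row 2. P = [[2, 3, 4, 8], [5, 7]].
Insert 9: appended to row 1. P = [[2, 3, 4, 8, 9], [5, 7]].
Insert 1: 1 bumps 2 from row 1; 2 bumps 5 from row 2; 5 starts row 3. P = [[1, 3, 4, 8, 9], [2, 7], [5]].
Insert 6: 6 bumps 8 from row 1; 8 appends to row 2. P = [[1, 3, 4, 6, 9], [2, 7, 8], [5]].

So P = [[1, 3, 4, 6, 9], [2, 7, 8], [5]].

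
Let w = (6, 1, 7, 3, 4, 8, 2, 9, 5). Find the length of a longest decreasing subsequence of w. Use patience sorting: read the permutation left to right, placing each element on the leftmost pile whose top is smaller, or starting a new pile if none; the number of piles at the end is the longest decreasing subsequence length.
6: new pile. tops = [6]
1: new pile. tops = [6, 1]
7: onto pile 1 (replacing 6). tops = [7, 1]
3: onto pile 2 (replacing 1). tops = [7, 3]
4: onto pile 2 (replacing 3). tops = [7, 4]
8: onto pile 1 (replacing 7). tops = [8, 4]
2: new pile. tops = [8, 4, 2]
9: onto pile 1 (replacing 8). tops = [9, 4, 2]
5: onto pile 2 (replacing 4). tops = [9, 5, 2]

3 piles, so the longest decreasing subsequence has length 3.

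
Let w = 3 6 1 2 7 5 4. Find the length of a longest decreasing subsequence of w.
3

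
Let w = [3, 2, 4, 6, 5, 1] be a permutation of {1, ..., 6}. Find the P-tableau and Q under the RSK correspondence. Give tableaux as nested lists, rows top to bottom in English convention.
P = [[1, 4, 5], [2, 6], [3]], Q = [[1, 3, 4], [2, 5], [6]]

Insert each entry of the permutation into P by Schensted row insertion, recording in Q the position of each new cell.

Insert 3: appended to row 1. P = [[3]].
Insert 2: 2 bumps 3 from row 1; 3 starts row 2. P = [[2], [3]].
Insert 4: appended to row 1. P = [[2, 4], [3]].
Insert 6: appended to row 1. P = [[2, 4, 6], [3]].
Insert 5: 5 bumps 6 from row 1; 6 appends to row 2. P = [[2, 4, 5], [3, 6]].
Insert 1: 1 bumps 2 from row 1; 2 bumps 3 from row 2; 3 starts row 3. P = [[1, 4, 5], [2, 6], [3]].

So P = [[1, 4, 5], [2, 6], [3]], Q = [[1, 3, 4], [2, 5], [6]].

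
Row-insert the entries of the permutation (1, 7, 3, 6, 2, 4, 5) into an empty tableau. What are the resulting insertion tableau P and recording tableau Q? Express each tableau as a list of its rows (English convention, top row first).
P = [[1, 2, 4, 5], [3, 6], [7]], Q = [[1, 2, 4, 7], [3, 6], [5]]

Insert each entry of the permutation into P by Schensted row insertion, recording in Q the position of each new cell.

After inserting 1: P = [[1]].
After inserting 7: P = [[1, 7]].
After inserting 3: P = [[1, 3], [7]].
After inserting 6: P = [[1, 3, 6], [7]].
After inserting 2: P = [[1, 2, 6], [3], [7]].
After inserting 4: P = [[1, 2, 4], [3, 6], [7]].
After inserting 5: P = [[1, 2, 4, 5], [3, 6], [7]].

So P = [[1, 2, 4, 5], [3, 6], [7]], Q = [[1, 2, 4, 7], [3, 6], [5]].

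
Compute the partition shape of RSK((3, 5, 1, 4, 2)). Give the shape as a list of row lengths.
Row-insert each entry into an empty tableau.

After inserting 3: P = [[3]].
After inserting 5: P = [[3, 5]].
After inserting 1: P = [[1, 5], [3]].
After inserting 4: P = [[1, 4], [3, 5]].
After inserting 2: P = [[1, 2], [3, 4], [5]].

The final insertion tableau P = [[1, 2], [3, 4], [5]] has shape [2, 2, 1].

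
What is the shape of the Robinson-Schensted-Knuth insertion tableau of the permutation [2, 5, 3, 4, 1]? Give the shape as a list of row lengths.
Row-insert each entry into an empty tableau.

After inserting 2: P = [[2]].
After inserting 5: P = [[2, 5]].
After inserting 3: P = [[2, 3], [5]].
After inserting 4: P = [[2, 3, 4], [5]].
After inserting 1: P = [[1, 3, 4], [2], [5]].

The final insertion tableau P = [[1, 3, 4], [2], [5]] has shape [3, 1, 1].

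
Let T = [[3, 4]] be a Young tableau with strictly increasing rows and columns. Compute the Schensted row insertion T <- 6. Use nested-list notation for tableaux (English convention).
6 is larger than every entry of row 1, so it is appended to row 1. The new tableau is [[3, 4, 6]].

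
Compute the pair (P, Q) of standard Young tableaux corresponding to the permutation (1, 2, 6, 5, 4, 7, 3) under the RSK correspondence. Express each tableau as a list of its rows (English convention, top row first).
Insert each entry of the permutation into P by Schensted row insertion, recording in Q the position of each new cell.

Insert 1: appended to row 1. P = [[1]], Q = [[1]].
Insert 2: appended to row 1. P = [[1, 2]], Q = [[1, 2]].
Insert 6: appended to row 1. P = [[1, 2, 6]], Q = [[1, 2, 3]].
Insert 5: 5 bumps 6 from row 1; 6 starts row 2. P = [[1, 2, 5], [6]], Q = [[1, 2, 3], [4]].
Insert 4: 4 bumps 5 from row 1; 5 bumps 6 from row 2; 6 starts row 3. P = [[1, 2, 4], [5], [6]], Q = [[1, 2, 3], [4], [5]].
Insert 7: appended to row 1. P = [[1, 2, 4, 7], [5], [6]], Q = [[1, 2, 3, 6], [4], [5]].
Insert 3: 3 bumps 4 from row 1; 4 bumps 5 from row 2; 5 bumps 6 from row 3; 6 starts row 4. P = [[1, 2, 3, 7], [4], [5], [6]], Q = [[1, 2, 3, 6], [4], [5], [7]].

So P = [[1, 2, 3, 7], [4], [5], [6]], Q = [[1, 2, 3, 6], [4], [5], [7]].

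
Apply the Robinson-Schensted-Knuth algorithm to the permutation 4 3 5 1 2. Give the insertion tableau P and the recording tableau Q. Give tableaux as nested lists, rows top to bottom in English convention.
Insert each entry of the permutation into P by Schensted row insertion, recording in Q the position of each new cell.

Insert 4: appended to row 1. P = [[4]].
Insert 3: 3 bumps 4 from row 1; 4 starts row 2. P = [[3], [4]].
Insert 5: appended to row 1. P = [[3, 5], [4]].
Insert 1: 1 bumps 3 from row 1; 3 bumps 4 from row 2; 4 starts row 3. P = [[1, 5], [3], [4]].
Insert 2: 2 bumps 5 from row 1; 5 appends to row 2. P = [[1, 2], [3, 5], [4]].

So P = [[1, 2], [3, 5], [4]], Q = [[1, 3], [2, 5], [4]].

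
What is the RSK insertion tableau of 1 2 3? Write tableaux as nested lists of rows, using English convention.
After inserting 1: P = [[1]].
After inserting 2: P = [[1, 2]].
After inserting 3: P = [[1, 2, 3]].

So P = [[1, 2, 3]].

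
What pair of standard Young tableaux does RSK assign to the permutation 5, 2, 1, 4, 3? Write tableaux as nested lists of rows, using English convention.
P = [[1, 3], [2, 4], [5]], Q = [[1, 4], [2, 5], [3]]

Insert each entry of the permutation into P by Schensted row insertion, recording in Q the position of each new cell.

Insert 5: appended to row 1. P = [[5]], Q = [[1]].
Insert 2: 2 bumps 5 from row 1; 5 starts row 2. P = [[2], [5]], Q = [[1], [2]].
Insert 1: 1 bumps 2 from row 1; 2 bumps 5 from row 2; 5 starts row 3. P = [[1], [2], [5]], Q = [[1], [2], [3]].
Insert 4: appended to row 1. P = [[1, 4], [2], [5]], Q = [[1, 4], [2], [3]].
Insert 3: 3 bumps 4 from row 1; 4 appends to row 2. P = [[1, 3], [2, 4], [5]], Q = [[1, 4], [2, 5], [3]].

So P = [[1, 3], [2, 4], [5]], Q = [[1, 4], [2, 5], [3]].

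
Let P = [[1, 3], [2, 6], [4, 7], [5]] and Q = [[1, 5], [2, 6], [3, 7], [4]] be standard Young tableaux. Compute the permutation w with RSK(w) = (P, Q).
Reverse RSK: for i = n, n-1, ..., 1, locate i in Q, remove the corresponding corner cell from P, and reverse-bump its entry up through P; the value ejected from row 1 is w(i).

So w = 5 4 2 1 7 6 3.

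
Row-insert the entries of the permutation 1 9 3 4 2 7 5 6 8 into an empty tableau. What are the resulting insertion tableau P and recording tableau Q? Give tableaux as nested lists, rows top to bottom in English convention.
P = [[1, 2, 4, 5, 6, 8], [3, 7], [9]], Q = [[1, 2, 4, 6, 8, 9], [3, 7], [5]]

Insert each entry of the permutation into P by Schensted row insertion, recording in Q the position of each new cell.

Insert 1: appended to row 1. P = [[1]], Q = [[1]].
Insert 9: appended to row 1. P = [[1, 9]], Q = [[1, 2]].
Insert 3: 3 bumps 9 from row 1; 9 starts row 2. P = [[1, 3], [9]], Q = [[1, 2], [3]].
Insert 4: appended to row 1. P = [[1, 3, 4], [9]], Q = [[1, 2, 4], [3]].
Insert 2: 2 bumps 3 from row 1; 3 bumps 9 from row 2; 9 starts row 3. P = [[1, 2, 4], [3], [9]], Q = [[1, 2, 4], [3], [5]].
Insert 7: appended to row 1. P = [[1, 2, 4, 7], [3], [9]], Q = [[1, 2, 4, 6], [3], [5]].
Insert 5: 5 bumps 7 from row 1; 7 appends to row 2. P = [[1, 2, 4, 5], [3, 7], [9]], Q = [[1, 2, 4, 6], [3, 7], [5]].
Insert 6: appended to row 1. P = [[1, 2, 4, 5, 6], [3, 7], [9]], Q = [[1, 2, 4, 6, 8], [3, 7], [5]].
Insert 8: appended to row 1. P = [[1, 2, 4, 5, 6, 8], [3, 7], [9]], Q = [[1, 2, 4, 6, 8, 9], [3, 7], [5]].

So P = [[1, 2, 4, 5, 6, 8], [3, 7], [9]], Q = [[1, 2, 4, 6, 8, 9], [3, 7], [5]].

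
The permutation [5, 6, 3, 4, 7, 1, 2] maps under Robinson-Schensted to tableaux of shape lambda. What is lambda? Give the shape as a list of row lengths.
Row-insert each entry into an empty tableau.

After inserting 5: P = [[5]].
After inserting 6: P = [[5, 6]].
After inserting 3: P = [[3, 6], [5]].
After inserting 4: P = [[3, 4], [5, 6]].
After inserting 7: P = [[3, 4, 7], [5, 6]].
After inserting 1: P = [[1, 4, 7], [3, 6], [5]].
After inserting 2: P = [[1, 2, 7], [3, 4], [5, 6]].

The final insertion tableau P = [[1, 2, 7], [3, 4], [5, 6]] has shape [3, 2, 2].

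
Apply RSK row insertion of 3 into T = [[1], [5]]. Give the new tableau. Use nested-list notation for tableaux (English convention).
[[1, 3], [5]]

3 is larger than every entry of row 1, so it is appended to row 1. The new tableau is [[1, 3], [5]].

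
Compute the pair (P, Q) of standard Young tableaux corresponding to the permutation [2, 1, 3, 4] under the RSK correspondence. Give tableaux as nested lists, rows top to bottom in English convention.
P = [[1, 3, 4], [2]], Q = [[1, 3, 4], [2]]

Insert each entry of the permutation into P by Schensted row insertion, recording in Q the position of each new cell.

Insert 2: appended to row 1. P = [[2]].
Insert 1: 1 bumps 2 from row 1; 2 starts row 2. P = [[1], [2]].
Insert 3: appended to row 1. P = [[1, 3], [2]].
Insert 4: appended to row 1. P = [[1, 3, 4], [2]].

So P = [[1, 3, 4], [2]], Q = [[1, 3, 4], [2]].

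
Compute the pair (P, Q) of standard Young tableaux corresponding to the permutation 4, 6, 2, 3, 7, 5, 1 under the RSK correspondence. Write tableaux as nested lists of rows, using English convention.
Insert each entry of the permutation into P by Schensted row insertion, recording in Q the position of each new cell.

Insert 4: appended to row 1. P = [[4]], Q = [[1]].
Insert 6: appended to row 1. P = [[4, 6]], Q = [[1, 2]].
Insert 2: 2 bumps 4 from row 1; 4 starts row 2. P = [[2, 6], [4]], Q = [[1, 2], [3]].
Insert 3: 3 bumps 6 from row 1; 6 appends to row 2. P = [[2, 3], [4, 6]], Q = [[1, 2], [3, 4]].
Insert 7: appended to row 1. P = [[2, 3, 7], [4, 6]], Q = [[1, 2, 5], [3, 4]].
Insert 5: 5 bumps 7 from row 1; 7 appends to row 2. P = [[2, 3, 5], [4, 6, 7]], Q = [[1, 2, 5], [3, 4, 6]].
Insert 1: 1 bumps 2 from row 1; 2 bumps 4 from row 2; 4 starts row 3. P = [[1, 3, 5], [2, 6, 7], [4]], Q = [[1, 2, 5], [3, 4, 6], [7]].

So P = [[1, 3, 5], [2, 6, 7], [4]], Q = [[1, 2, 5], [3, 4, 6], [7]].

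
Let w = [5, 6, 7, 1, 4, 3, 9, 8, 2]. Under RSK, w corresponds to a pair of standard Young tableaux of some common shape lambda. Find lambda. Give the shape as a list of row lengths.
[4, 3, 1, 1]

Row-insert each entry into an empty tableau.

After inserting 5: P = [[5]].
After inserting 6: P = [[5, 6]].
After inserting 7: P = [[5, 6, 7]].
After inserting 1: P = [[1, 6, 7], [5]].
After inserting 4: P = [[1, 4, 7], [5, 6]].
After inserting 3: P = [[1, 3, 7], [4, 6], [5]].
After inserting 9: P = [[1, 3, 7, 9], [4, 6], [5]].
After inserting 8: P = [[1, 3, 7, 8], [4, 6, 9], [5]].
After inserting 2: P = [[1, 2, 7, 8], [3, 6, 9], [4], [5]].

The final insertion tableau P = [[1, 2, 7, 8], [3, 6, 9], [4], [5]] has shape [4, 3, 1, 1].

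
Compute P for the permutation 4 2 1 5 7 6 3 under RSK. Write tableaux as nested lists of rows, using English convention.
Insert 4: appended to row 1. P = [[4]].
Insert 2: 2 bumps 4 from row 1; 4 starts row 2. P = [[2], [4]].
Insert 1: 1 bumps 2 from row 1; 2 bumps 4 from row 2; 4 starts row 3. P = [[1], [2], [4]].
Insert 5: appended to row 1. P = [[1, 5], [2], [4]].
Insert 7: appended to row 1. P = [[1, 5, 7], [2], [4]].
Insert 6: 6 bumps 7 from row 1; 7 appends to row 2. P = [[1, 5, 6], [2, 7], [4]].
Insert 3: 3 bumps 5 from row 1; 5 bumps 7 from row 2; 7 appends to row 3. P = [[1, 3, 6], [2, 5], [4, 7]].

So P = [[1, 3, 6], [2, 5], [4, 7]].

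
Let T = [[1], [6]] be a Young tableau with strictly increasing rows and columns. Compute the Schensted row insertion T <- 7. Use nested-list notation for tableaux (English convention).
[[1, 7], [6]]

7 is larger than every entry of row 1, so it is appended to row 1. The new tableau is [[1, 7], [6]].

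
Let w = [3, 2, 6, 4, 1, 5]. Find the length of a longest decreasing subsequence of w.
3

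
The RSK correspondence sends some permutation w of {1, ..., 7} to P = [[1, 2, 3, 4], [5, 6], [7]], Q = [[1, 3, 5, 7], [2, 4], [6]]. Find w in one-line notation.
5 1 7 2 6 3 4

Reverse the RSK construction: for i from n down to 1, find the cell of Q containing i, remove the entry at that cell from P, and reverse-bump it up through P; the value ejected from row 1 is w(i).

Step i=7: Q has 7 at row 1, column 4; remove that cell from P, ejecting 4. So w(7) = 4. P is now [[1, 2, 3], [5, 6], [7]].
Step i=6: Q has 6 at row 3, column 1; remove 7 from row 3 of P and reverse-bump: 7 enters row 2 and ejects 6; 6 enters row 1 and ejects 3. So w(6) = 3. P is now [[1, 2, 6], [5, 7]].
Step i=5: Q has 5 at row 1, column 3; remove that cell from P, ejecting 6. So w(5) = 6. P is now [[1, 2], [5, 7]].
Step i=4: Q has 4 at row 2, column 2; remove 7 from row 2 of P and reverse-bump: 7 enters row 1 and ejects 2. So w(4) = 2. P is now [[1, 7], [5]].
Step i=3: Q has 3 at row 1, column 2; remove that cell from P, ejecting 7. So w(3) = 7. P is now [[1], [5]].
Step i=2: Q has 2 at row 2, column 1; remove 5 from row 2 of P and reverse-bump: 5 enters row 1 and ejects 1. So w(2) = 1. P is now [[5]].
Step i=1: Q has 1 at row 1, column 1; remove that cell from P, ejecting 5. So w(1) = 5. P is now [].

So w = 5 1 7 2 6 3 4.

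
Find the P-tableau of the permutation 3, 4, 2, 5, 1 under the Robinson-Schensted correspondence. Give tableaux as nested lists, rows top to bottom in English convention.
Insert 3: appended to row 1. P = [[3]].
Insert 4: appended to row 1. P = [[3, 4]].
Insert 2: 2 bumps 3 from row 1; 3 starts row 2. P = [[2, 4], [3]].
Insert 5: appended to row 1. P = [[2, 4, 5], [3]].
Insert 1: 1 bumps 2 from row 1; 2 bumps 3 from row 2; 3 starts row 3. P = [[1, 4, 5], [2], [3]].

So P = [[1, 4, 5], [2], [3]].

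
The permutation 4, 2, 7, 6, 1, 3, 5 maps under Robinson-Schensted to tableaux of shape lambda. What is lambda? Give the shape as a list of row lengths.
[3, 2, 2]

Row-insert each entry into an empty tableau.

After inserting 4: P = [[4]].
After inserting 2: P = [[2], [4]].
After inserting 7: P = [[2, 7], [4]].
After inserting 6: P = [[2, 6], [4, 7]].
After inserting 1: P = [[1, 6], [2, 7], [4]].
After inserting 3: P = [[1, 3], [2, 6], [4, 7]].
After inserting 5: P = [[1, 3, 5], [2, 6], [4, 7]].

The final insertion tableau P = [[1, 3, 5], [2, 6], [4, 7]] has shape [3, 2, 2].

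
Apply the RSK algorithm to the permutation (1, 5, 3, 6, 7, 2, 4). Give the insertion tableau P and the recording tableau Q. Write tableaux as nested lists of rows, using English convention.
P = [[1, 2, 4, 7], [3, 6], [5]], Q = [[1, 2, 4, 5], [3, 7], [6]]

Insert each entry of the permutation into P by Schensted row insertion, recording in Q the position of each new cell.

Insert 1: appended to row 1. P = [[1]].
Insert 5: appended to row 1. P = [[1, 5]].
Insert 3: 3 bumps 5 from row 1; 5 starts row 2. P = [[1, 3], [5]].
Insert 6: appended to row 1. P = [[1, 3, 6], [5]].
Insert 7: appended to row 1. P = [[1, 3, 6, 7], [5]].
Insert 2: 2 bumps 3 from row 1; 3 bumps 5 from row 2; 5 starts row 3. P = [[1, 2, 6, 7], [3], [5]].
Insert 4: 4 bumps 6 from row 1; 6 appends to row 2. P = [[1, 2, 4, 7], [3, 6], [5]].

So P = [[1, 2, 4, 7], [3, 6], [5]], Q = [[1, 2, 4, 5], [3, 7], [6]].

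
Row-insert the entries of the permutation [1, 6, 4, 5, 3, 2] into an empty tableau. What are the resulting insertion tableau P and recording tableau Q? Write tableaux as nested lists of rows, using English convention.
P = [[1, 2, 5], [3], [4], [6]], Q = [[1, 2, 4], [3], [5], [6]]

Insert each entry of the permutation into P by Schensted row insertion, recording in Q the position of each new cell.

Insert 1: appended to row 1. P = [[1]].
Insert 6: appended to row 1. P = [[1, 6]].
Insert 4: 4 bumps 6 from row 1; 6 starts row 2. P = [[1, 4], [6]].
Insert 5: appended to row 1. P = [[1, 4, 5], [6]].
Insert 3: 3 bumps 4 from row 1; 4 bumps 6 from row 2; 6 starts row 3. P = [[1, 3, 5], [4], [6]].
Insert 2: 2 bumps 3 from row 1; 3 bumps 4 from row 2; 4 bumps 6 from row 3; 6 starts row 4. P = [[1, 2, 5], [3], [4], [6]].

So P = [[1, 2, 5], [3], [4], [6]], Q = [[1, 2, 4], [3], [5], [6]].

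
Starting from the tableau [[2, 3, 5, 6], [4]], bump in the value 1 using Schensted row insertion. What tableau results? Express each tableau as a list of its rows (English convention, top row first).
[[1, 3, 5, 6], [2], [4]]

In row 1, 1 replaces 2 (the leftmost entry greater than 1); 2 is bumped to row 2. In row 2, 2 replaces 4 (the leftmost entry greater than 2); 4 is bumped to row 3. 4 starts a new row 3. The new tableau is [[1, 3, 5, 6], [2], [4]].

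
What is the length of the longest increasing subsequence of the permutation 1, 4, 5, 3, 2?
3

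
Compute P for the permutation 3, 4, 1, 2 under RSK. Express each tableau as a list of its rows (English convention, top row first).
P = [[1, 2], [3, 4]]

Insert 3: appended to row 1. P = [[3]].
Insert 4: appended to row 1. P = [[3, 4]].
Insert 1: 1 bumps 3 from row 1; 3 starts row 2. P = [[1, 4], [3]].
Insert 2: 2 bumps 4 from row 1; 4 appends to row 2. P = [[1, 2], [3, 4]].

So P = [[1, 2], [3, 4]].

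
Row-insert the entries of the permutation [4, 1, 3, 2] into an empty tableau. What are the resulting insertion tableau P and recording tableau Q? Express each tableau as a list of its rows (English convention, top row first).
P = [[1, 2], [3], [4]], Q = [[1, 3], [2], [4]]

Insert each entry of the permutation into P by Schensted row insertion, recording in Q the position of each new cell.

Insert 4: appended to row 1. P = [[4]].
Insert 1: 1 bumps 4 from row 1; 4 starts row 2. P = [[1], [4]].
Insert 3: appended to row 1. P = [[1, 3], [4]].
Insert 2: 2 bumps 3 from row 1; 3 bumps 4 from row 2; 4 starts row 3. P = [[1, 2], [3], [4]].

So P = [[1, 2], [3], [4]], Q = [[1, 3], [2], [4]].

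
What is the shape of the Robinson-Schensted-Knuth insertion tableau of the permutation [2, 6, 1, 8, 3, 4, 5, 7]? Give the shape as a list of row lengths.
Row-insert each entry into an empty tableau.

After inserting 2: P = [[2]].
After inserting 6: P = [[2, 6]].
After inserting 1: P = [[1, 6], [2]].
After inserting 8: P = [[1, 6, 8], [2]].
After inserting 3: P = [[1, 3, 8], [2, 6]].
After inserting 4: P = [[1, 3, 4], [2, 6, 8]].
After inserting 5: P = [[1, 3, 4, 5], [2, 6, 8]].
After inserting 7: P = [[1, 3, 4, 5, 7], [2, 6, 8]].

The final insertion tableau P = [[1, 3, 4, 5, 7], [2, 6, 8]] has shape [5, 3].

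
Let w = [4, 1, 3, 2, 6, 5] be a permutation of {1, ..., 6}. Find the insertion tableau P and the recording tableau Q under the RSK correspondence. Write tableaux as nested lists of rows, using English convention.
Insert each entry of the permutation into P by Schensted row insertion, recording in Q the position of each new cell.

Insert 4: appended to row 1. P = [[4]], Q = [[1]].
Insert 1: 1 bumps 4 from row 1; 4 starts row 2. P = [[1], [4]], Q = [[1], [2]].
Insert 3: appended to row 1. P = [[1, 3], [4]], Q = [[1, 3], [2]].
Insert 2: 2 bumps 3 from row 1; 3 bumps 4 from row 2; 4 starts row 3. P = [[1, 2], [3], [4]], Q = [[1, 3], [2], [4]].
Insert 6: appended to row 1. P = [[1, 2, 6], [3], [4]], Q = [[1, 3, 5], [2], [4]].
Insert 5: 5 bumps 6 from row 1; 6 appends to row 2. P = [[1, 2, 5], [3, 6], [4]], Q = [[1, 3, 5], [2, 6], [4]].

So P = [[1, 2, 5], [3, 6], [4]], Q = [[1, 3, 5], [2, 6], [4]].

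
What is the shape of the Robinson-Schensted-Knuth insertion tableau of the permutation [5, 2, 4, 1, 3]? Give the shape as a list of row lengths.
Row-insert each entry into an empty tableau.

After inserting 5: P = [[5]].
After inserting 2: P = [[2], [5]].
After inserting 4: P = [[2, 4], [5]].
After inserting 1: P = [[1, 4], [2], [5]].
After inserting 3: P = [[1, 3], [2, 4], [5]].

The final insertion tableau P = [[1, 3], [2, 4], [5]] has shape [2, 2, 1].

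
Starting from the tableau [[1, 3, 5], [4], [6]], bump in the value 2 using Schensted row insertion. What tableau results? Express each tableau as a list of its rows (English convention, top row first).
In row 1, 2 replaces 3 (the leftmost entry greater than 2); 3 is bumped to row 2. In row 2, 3 replaces 4 (the leftmost entry greater than 3); 4 is bumped to row 3. In row 3, 4 replaces 6 (the leftmost entry greater than 4); 6 is bumped to row 4. 6 starts a new row 4. The new tableau is [[1, 2, 5], [3], [4], [6]].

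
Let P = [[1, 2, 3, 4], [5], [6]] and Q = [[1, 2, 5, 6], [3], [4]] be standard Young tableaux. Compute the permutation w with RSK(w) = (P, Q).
Reverse RSK: for i = n, n-1, ..., 1, locate i in Q, remove the corresponding corner cell from P, and reverse-bump its entry up through P; the value ejected from row 1 is w(i).

So w = 1 6 5 2 3 4.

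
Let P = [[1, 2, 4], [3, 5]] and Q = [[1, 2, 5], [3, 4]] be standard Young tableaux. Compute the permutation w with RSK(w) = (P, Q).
3 5 1 2 4

Reverse the RSK construction: for i from n down to 1, find the cell of Q containing i, remove the entry at that cell from P, and reverse-bump it up through P; the value ejected from row 1 is w(i).

Step i=5: Q has 5 at row 1, column 3; remove that cell from P, ejecting 4. So w(5) = 4. P is now [[1, 2], [3, 5]].
Step i=4: Q has 4 at row 2, column 2; remove 5 from row 2 of P and reverse-bump: 5 enters row 1 and ejects 2. So w(4) = 2. P is now [[1, 5], [3]].
Step i=3: Q has 3 at row 2, column 1; remove 3 from row 2 of P and reverse-bump: 3 enters row 1 and ejects 1. So w(3) = 1. P is now [[3, 5]].
Step i=2: Q has 2 at row 1, column 2; remove that cell from P, ejecting 5. So w(2) = 5. P is now [[3]].
Step i=1: Q has 1 at row 1, column 1; remove that cell from P, ejecting 3. So w(1) = 3. P is now [].

So w = 3 5 1 2 4.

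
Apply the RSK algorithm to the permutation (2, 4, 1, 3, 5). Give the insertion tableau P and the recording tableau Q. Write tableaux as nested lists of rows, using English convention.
Insert each entry of the permutation into P by Schensted row insertion, recording in Q the position of each new cell.

After inserting 2: P = [[2]].
After inserting 4: P = [[2, 4]].
After inserting 1: P = [[1, 4], [2]].
After inserting 3: P = [[1, 3], [2, 4]].
After inserting 5: P = [[1, 3, 5], [2, 4]].

So P = [[1, 3, 5], [2, 4]], Q = [[1, 2, 5], [3, 4]].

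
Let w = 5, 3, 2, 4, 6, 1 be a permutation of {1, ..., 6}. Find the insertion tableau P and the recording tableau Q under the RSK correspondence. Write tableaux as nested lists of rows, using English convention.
Insert each entry of the permutation into P by Schensted row insertion, recording in Q the position of each new cell.

After inserting 5: P = [[5]].
After inserting 3: P = [[3], [5]].
After inserting 2: P = [[2], [3], [5]].
After inserting 4: P = [[2, 4], [3], [5]].
After inserting 6: P = [[2, 4, 6], [3], [5]].
After inserting 1: P = [[1, 4, 6], [2], [3], [5]].

So P = [[1, 4, 6], [2], [3], [5]], Q = [[1, 4, 5], [2], [3], [6]].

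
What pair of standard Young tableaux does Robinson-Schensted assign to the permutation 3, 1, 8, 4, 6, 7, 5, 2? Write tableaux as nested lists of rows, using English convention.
P = [[1, 2, 5, 7], [3, 4], [6], [8]], Q = [[1, 3, 5, 6], [2, 4], [7], [8]]

Insert each entry of the permutation into P by Schensted row insertion, recording in Q the position of each new cell.

Insert 3: appended to row 1. P = [[3]].
Insert 1: 1 bumps 3 from row 1; 3 starts row 2. P = [[1], [3]].
Insert 8: appended to row 1. P = [[1, 8], [3]].
Insert 4: 4 bumps 8 from row 1; 8 appends to row 2. P = [[1, 4], [3, 8]].
Insert 6: appended to row 1. P = [[1, 4, 6], [3, 8]].
Insert 7: appended to row 1. P = [[1, 4, 6, 7], [3, 8]].
Insert 5: 5 bumps 6 from row 1; 6 bumps 8 from row 2; 8 starts row 3. P = [[1, 4, 5, 7], [3, 6], [8]].
Insert 2: 2 bumps 4 from row 1; 4 bumps 6 from row 2; 6 bumps 8 from row 3; 8 starts row 4. P = [[1, 2, 5, 7], [3, 4], [6], [8]].

So P = [[1, 2, 5, 7], [3, 4], [6], [8]], Q = [[1, 3, 5, 6], [2, 4], [7], [8]].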